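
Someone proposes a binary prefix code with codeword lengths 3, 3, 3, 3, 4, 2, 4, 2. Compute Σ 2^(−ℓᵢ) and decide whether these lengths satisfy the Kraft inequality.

With common denominator 2^4 = 16: Σ 2^(−ℓᵢ) = 2/16 + 2/16 + 2/16 + 2/16 + 1/16 + 4/16 + 1/16 + 4/16 = 18/16 = 1.125.
Kraft's inequality requires Σ ≤ 1; here Σ = 1.125 > 1, so no such prefix code exists.

1.125; no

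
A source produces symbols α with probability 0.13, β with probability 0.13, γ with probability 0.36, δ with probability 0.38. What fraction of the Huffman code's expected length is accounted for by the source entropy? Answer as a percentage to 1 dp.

97.1%

Entropy H = −Σ p log₂ p ≈ 1.8264 bits.
Huffman merges: 13/100+13/100→13/50; 13/50+9/25→31/50; 19/50+31/50→1. L = 47/25 ≈ 1.8800.
Efficiency = H/L = 1.8264/1.8800 = 97.1%.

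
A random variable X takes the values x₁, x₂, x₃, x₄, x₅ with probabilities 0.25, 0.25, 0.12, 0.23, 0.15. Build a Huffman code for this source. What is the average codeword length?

Repeatedly combine the two least-probable nodes; the expected code length is the sum of the merged weights.
merge 3/25 + 3/20 → 27/100
merge 23/100 + 1/4 → 12/25
merge 1/4 + 27/100 → 13/25
merge 12/25 + 13/25 → 1
L = 27/100 + 12/25 + 13/25 + 1 = 227/100 = 2.27 bits/symbol.

2.27 bits/symbol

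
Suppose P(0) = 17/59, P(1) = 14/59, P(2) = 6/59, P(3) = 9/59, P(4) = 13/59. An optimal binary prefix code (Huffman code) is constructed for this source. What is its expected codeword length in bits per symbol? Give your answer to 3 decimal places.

Repeatedly combine the two least-probable nodes; the expected code length is the sum of the merged weights.
merge 6/59 + 9/59 → 15/59
merge 13/59 + 14/59 → 27/59
merge 15/59 + 17/59 → 32/59
merge 27/59 + 32/59 → 1
L = 15/59 + 27/59 + 32/59 + 1 = 133/59 ≈ 2.254 bits/symbol.

2.254 bits/symbol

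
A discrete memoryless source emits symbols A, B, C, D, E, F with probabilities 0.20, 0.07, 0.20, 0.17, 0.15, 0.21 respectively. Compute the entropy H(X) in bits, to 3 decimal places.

2.515 bits

H = −Σ pᵢ log₂ pᵢ.
−0.20·log₂(0.20) = 0.4644
−0.07·log₂(0.07) = 0.2686
−0.20·log₂(0.20) = 0.4644
−0.17·log₂(0.17) = 0.4346
−0.15·log₂(0.15) = 0.4105
−0.21·log₂(0.21) = 0.4728
Sum ≈ 2.5153 → 2.515 bits.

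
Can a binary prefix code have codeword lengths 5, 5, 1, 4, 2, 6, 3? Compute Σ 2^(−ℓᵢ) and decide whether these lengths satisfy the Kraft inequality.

1.015625; no

With common denominator 2^6 = 64: Σ 2^(−ℓᵢ) = 2/64 + 2/64 + 32/64 + 4/64 + 16/64 + 1/64 + 8/64 = 65/64 = 1.015625.
Kraft's inequality requires Σ ≤ 1; here Σ = 1.015625 > 1, so no such prefix code exists.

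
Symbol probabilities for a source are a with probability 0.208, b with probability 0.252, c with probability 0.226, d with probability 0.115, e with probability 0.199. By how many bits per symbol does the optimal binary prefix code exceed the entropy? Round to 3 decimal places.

Entropy H = −Σ p log₂ p ≈ 2.2795 bits.
Huffman merges: 23/200+199/1000→157/500; 26/125+113/500→217/500; 63/250+157/500→283/500; 217/500+283/500→1. L = 1157/500 ≈ 2.3140.
L − H = 2.3140 − 2.2795 = 0.034 bits.

0.034 bits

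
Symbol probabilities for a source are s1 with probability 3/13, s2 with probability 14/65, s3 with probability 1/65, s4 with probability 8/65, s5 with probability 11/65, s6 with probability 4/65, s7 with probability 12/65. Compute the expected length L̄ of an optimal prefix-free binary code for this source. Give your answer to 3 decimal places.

2.631 bits/symbol

Repeatedly combine the two least-probable nodes; the expected code length is the sum of the merged weights.
merge 1/65 + 4/65 → 1/13
merge 1/13 + 8/65 → 1/5
merge 11/65 + 12/65 → 23/65
merge 1/5 + 14/65 → 27/65
merge 3/13 + 23/65 → 38/65
merge 27/65 + 38/65 → 1
L = 1/13 + 1/5 + 23/65 + 27/65 + 38/65 + 1 = 171/65 ≈ 2.631 bits/symbol.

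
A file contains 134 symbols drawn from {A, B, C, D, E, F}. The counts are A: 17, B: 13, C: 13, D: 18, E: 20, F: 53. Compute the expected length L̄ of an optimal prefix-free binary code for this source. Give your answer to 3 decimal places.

2.403 bits/symbol

Probabilities are the counts divided by 134.
Repeatedly combine the two least-probable nodes; the expected code length is the sum of the merged weights.
merge 13/134 + 13/134 → 13/67
merge 17/134 + 9/67 → 35/134
merge 10/67 + 13/67 → 23/67
merge 35/134 + 23/67 → 81/134
merge 53/134 + 81/134 → 1
L = 13/67 + 35/134 + 23/67 + 81/134 + 1 = 161/67 ≈ 2.403 bits/symbol.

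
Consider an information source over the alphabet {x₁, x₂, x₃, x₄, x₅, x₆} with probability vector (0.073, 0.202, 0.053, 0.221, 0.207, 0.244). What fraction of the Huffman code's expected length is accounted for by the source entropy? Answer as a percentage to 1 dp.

Entropy H = −Σ p log₂ p ≈ 2.4146 bits.
Huffman merges: 53/1000+73/1000→63/500; 63/500+101/500→41/125; 207/1000+221/1000→107/250; 61/250+41/125→143/250; 107/250+143/250→1. L = 1227/500 ≈ 2.4540.
Efficiency = H/L = 2.4146/2.4540 = 98.4%.

98.4%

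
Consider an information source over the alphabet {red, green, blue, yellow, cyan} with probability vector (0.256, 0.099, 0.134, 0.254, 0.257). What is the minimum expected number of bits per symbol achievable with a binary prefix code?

Repeatedly combine the two least-probable nodes; the expected code length is the sum of the merged weights.
merge 99/1000 + 67/500 → 233/1000
merge 233/1000 + 127/500 → 487/1000
merge 32/125 + 257/1000 → 513/1000
merge 487/1000 + 513/1000 → 1
L = 233/1000 + 487/1000 + 513/1000 + 1 = 2233/1000 = 2.233 bits/symbol.

2.233 bits/symbol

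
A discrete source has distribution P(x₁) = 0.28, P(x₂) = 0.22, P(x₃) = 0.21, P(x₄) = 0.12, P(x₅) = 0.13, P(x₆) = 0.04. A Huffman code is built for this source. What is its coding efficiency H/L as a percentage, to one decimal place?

98.1%

Entropy H = −Σ p log₂ p ≈ 2.4031 bits.
Huffman merges: 1/25+3/25→4/25; 13/100+4/25→29/100; 21/100+11/50→43/100; 7/25+29/100→57/100; 43/100+57/100→1. L = 49/20 ≈ 2.4500.
Efficiency = H/L = 2.4031/2.4500 = 98.1%.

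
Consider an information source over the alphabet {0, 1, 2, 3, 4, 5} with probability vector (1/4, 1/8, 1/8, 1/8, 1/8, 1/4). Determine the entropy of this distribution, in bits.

Each probability is a power of 1/2, so log₂(1/p) is an integer.
H = Σ p·log₂(1/p) = 1/4·2 + 1/8·3 + 1/8·3 + 1/8·3 + 1/8·3 + 1/4·2 = 2.5 bits.

2.5 bits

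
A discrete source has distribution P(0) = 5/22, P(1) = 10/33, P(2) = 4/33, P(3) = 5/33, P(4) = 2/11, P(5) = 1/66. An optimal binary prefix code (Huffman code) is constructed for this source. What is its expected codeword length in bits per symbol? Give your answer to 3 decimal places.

Repeatedly combine the two least-probable nodes; the expected code length is the sum of the merged weights.
merge 1/66 + 4/33 → 3/22
merge 3/22 + 5/33 → 19/66
merge 2/11 + 5/22 → 9/22
merge 19/66 + 10/33 → 13/22
merge 9/22 + 13/22 → 1
L = 3/22 + 19/66 + 9/22 + 13/22 + 1 = 80/33 ≈ 2.424 bits/symbol.

2.424 bits/symbol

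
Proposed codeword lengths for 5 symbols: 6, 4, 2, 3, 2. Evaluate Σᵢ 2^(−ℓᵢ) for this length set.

0.703125

With common denominator 2^6 = 64: Σ 2^(−ℓᵢ) = 1/64 + 4/64 + 16/64 + 8/64 + 16/64 = 45/64 = 0.703125.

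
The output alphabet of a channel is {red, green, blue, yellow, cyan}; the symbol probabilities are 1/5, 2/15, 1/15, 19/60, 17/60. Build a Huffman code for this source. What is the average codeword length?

2.2 bits/symbol

Repeatedly combine the two least-probable nodes; the expected code length is the sum of the merged weights.
merge 1/15 + 2/15 → 1/5
merge 1/5 + 1/5 → 2/5
merge 17/60 + 19/60 → 3/5
merge 2/5 + 3/5 → 1
L = 1/5 + 2/5 + 3/5 + 1 = 11/5 = 2.2 bits/symbol.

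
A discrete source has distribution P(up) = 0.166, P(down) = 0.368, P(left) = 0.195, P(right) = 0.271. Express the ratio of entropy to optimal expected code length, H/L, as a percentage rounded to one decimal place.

96.9%

Entropy H = −Σ p log₂ p ≈ 1.9312 bits.
Huffman merges: 83/500+39/200→361/1000; 271/1000+361/1000→79/125; 46/125+79/125→1. L = 1993/1000 ≈ 1.9930.
Efficiency = H/L = 1.9312/1.9930 = 96.9%.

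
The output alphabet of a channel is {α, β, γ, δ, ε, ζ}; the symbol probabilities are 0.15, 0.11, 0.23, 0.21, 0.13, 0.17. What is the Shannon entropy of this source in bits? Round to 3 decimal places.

H = −Σ pᵢ log₂ pᵢ.
−0.15·log₂(0.15) = 0.4105
−0.11·log₂(0.11) = 0.3503
−0.23·log₂(0.23) = 0.4877
−0.21·log₂(0.21) = 0.4728
−0.13·log₂(0.13) = 0.3826
−0.17·log₂(0.17) = 0.4346
Sum ≈ 2.5386 → 2.539 bits.

2.539 bits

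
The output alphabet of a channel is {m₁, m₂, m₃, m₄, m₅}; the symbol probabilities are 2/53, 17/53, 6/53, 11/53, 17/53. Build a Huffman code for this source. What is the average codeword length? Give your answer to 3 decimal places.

Repeatedly combine the two least-probable nodes; the expected code length is the sum of the merged weights.
merge 2/53 + 6/53 → 8/53
merge 8/53 + 11/53 → 19/53
merge 17/53 + 17/53 → 34/53
merge 19/53 + 34/53 → 1
L = 8/53 + 19/53 + 34/53 + 1 = 114/53 ≈ 2.151 bits/symbol.

2.151 bits/symbol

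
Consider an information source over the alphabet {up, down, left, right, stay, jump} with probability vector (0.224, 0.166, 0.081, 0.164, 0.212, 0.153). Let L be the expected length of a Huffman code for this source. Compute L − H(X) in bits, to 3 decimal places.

0.040 bits

Entropy H = −Σ p log₂ p ≈ 2.5238 bits.
Huffman merges: 81/1000+153/1000→117/500; 41/250+83/500→33/100; 53/250+28/125→109/250; 117/500+33/100→141/250; 109/250+141/250→1. L = 641/250 ≈ 2.5640.
L − H = 2.5640 − 2.5238 = 0.040 bits.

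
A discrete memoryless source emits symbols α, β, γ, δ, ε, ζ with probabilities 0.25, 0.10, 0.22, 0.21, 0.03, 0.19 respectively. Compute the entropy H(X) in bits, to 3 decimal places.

H = −Σ pᵢ log₂ pᵢ.
−0.25·log₂(0.25) = 0.5000
−0.10·log₂(0.10) = 0.3322
−0.22·log₂(0.22) = 0.4806
−0.21·log₂(0.21) = 0.4728
−0.03·log₂(0.03) = 0.1518
−0.19·log₂(0.19) = 0.4552
Sum ≈ 2.3926 → 2.393 bits.

2.393 bits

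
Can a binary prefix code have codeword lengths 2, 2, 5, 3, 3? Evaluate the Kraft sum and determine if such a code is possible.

0.78125; yes

With common denominator 2^5 = 32: Σ 2^(−ℓᵢ) = 8/32 + 8/32 + 1/32 + 4/32 + 4/32 = 25/32 = 0.78125.
Kraft's inequality requires Σ ≤ 1; here Σ = 0.78125 ≤ 1, so such a prefix code exists.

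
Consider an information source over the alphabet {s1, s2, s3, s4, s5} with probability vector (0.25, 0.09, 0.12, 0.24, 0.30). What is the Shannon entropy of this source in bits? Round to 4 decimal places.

H = −Σ pᵢ log₂ pᵢ.
−0.25·log₂(0.25) = 0.5000
−0.09·log₂(0.09) = 0.3127
−0.12·log₂(0.12) = 0.3671
−0.24·log₂(0.24) = 0.4941
−0.30·log₂(0.30) = 0.5211
Sum ≈ 2.1949 → 2.1949 bits.

2.1949 bits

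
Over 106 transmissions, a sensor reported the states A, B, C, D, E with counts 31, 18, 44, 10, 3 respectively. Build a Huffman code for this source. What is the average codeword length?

Probabilities are the counts divided by 106.
Repeatedly combine the two least-probable nodes; the expected code length is the sum of the merged weights.
merge 3/106 + 5/53 → 13/106
merge 13/106 + 9/53 → 31/106
merge 31/106 + 31/106 → 31/53
merge 22/53 + 31/53 → 1
L = 13/106 + 31/106 + 31/53 + 1 = 2 bits/symbol.

2 bits/symbol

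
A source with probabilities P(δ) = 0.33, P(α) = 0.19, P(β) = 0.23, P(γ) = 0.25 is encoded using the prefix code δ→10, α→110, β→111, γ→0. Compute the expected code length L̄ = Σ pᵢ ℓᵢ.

2.17 bits/symbol

L̄ = Σ pᵢ·ℓᵢ = 0.33·2 + 0.19·3 + 0.23·3 + 0.25·1 = 2.17 bits/symbol.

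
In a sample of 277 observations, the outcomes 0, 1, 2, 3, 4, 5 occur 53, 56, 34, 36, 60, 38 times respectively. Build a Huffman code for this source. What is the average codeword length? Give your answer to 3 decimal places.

Probabilities are the counts divided by 277.
Repeatedly combine the two least-probable nodes; the expected code length is the sum of the merged weights.
merge 34/277 + 36/277 → 70/277
merge 38/277 + 53/277 → 91/277
merge 56/277 + 60/277 → 116/277
merge 70/277 + 91/277 → 161/277
merge 116/277 + 161/277 → 1
L = 70/277 + 91/277 + 116/277 + 161/277 + 1 = 715/277 ≈ 2.581 bits/symbol.

2.581 bits/symbol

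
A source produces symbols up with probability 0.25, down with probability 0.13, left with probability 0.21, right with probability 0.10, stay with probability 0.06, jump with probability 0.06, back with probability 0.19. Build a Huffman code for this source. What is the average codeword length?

2.66 bits/symbol

Repeatedly combine the two least-probable nodes; the expected code length is the sum of the merged weights.
merge 3/50 + 3/50 → 3/25
merge 1/10 + 3/25 → 11/50
merge 13/100 + 19/100 → 8/25
merge 21/100 + 11/50 → 43/100
merge 1/4 + 8/25 → 57/100
merge 43/100 + 57/100 → 1
L = 3/25 + 11/50 + 8/25 + 43/100 + 57/100 + 1 = 133/50 = 2.66 bits/symbol.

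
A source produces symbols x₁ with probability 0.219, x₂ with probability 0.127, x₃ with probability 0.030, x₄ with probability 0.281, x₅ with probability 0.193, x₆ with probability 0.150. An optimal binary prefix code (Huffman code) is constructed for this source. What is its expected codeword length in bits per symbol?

Repeatedly combine the two least-probable nodes; the expected code length is the sum of the merged weights.
merge 3/100 + 127/1000 → 157/1000
merge 3/20 + 157/1000 → 307/1000
merge 193/1000 + 219/1000 → 103/250
merge 281/1000 + 307/1000 → 147/250
merge 103/250 + 147/250 → 1
L = 157/1000 + 307/1000 + 103/250 + 147/250 + 1 = 308/125 = 2.464 bits/symbol.

2.464 bits/symbol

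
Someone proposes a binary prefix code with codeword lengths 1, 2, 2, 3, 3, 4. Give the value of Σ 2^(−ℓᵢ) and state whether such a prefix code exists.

With common denominator 2^4 = 16: Σ 2^(−ℓᵢ) = 8/16 + 4/16 + 4/16 + 2/16 + 2/16 + 1/16 = 21/16 = 1.3125.
Kraft's inequality requires Σ ≤ 1; here Σ = 1.3125 > 1, so no such prefix code exists.

1.3125; no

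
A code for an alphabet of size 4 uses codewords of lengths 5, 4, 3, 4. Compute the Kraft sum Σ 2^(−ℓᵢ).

0.28125

With common denominator 2^5 = 32: Σ 2^(−ℓᵢ) = 1/32 + 2/32 + 4/32 + 2/32 = 9/32 = 0.28125.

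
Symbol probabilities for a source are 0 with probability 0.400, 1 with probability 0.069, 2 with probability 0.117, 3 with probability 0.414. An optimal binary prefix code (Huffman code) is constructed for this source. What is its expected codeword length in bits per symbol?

Repeatedly combine the two least-probable nodes; the expected code length is the sum of the merged weights.
merge 69/1000 + 117/1000 → 93/500
merge 93/500 + 2/5 → 293/500
merge 207/500 + 293/500 → 1
L = 93/500 + 293/500 + 1 = 443/250 = 1.772 bits/symbol.

1.772 bits/symbol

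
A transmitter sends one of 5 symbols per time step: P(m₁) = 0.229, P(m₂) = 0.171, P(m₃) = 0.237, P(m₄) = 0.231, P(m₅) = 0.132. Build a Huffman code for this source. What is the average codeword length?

Repeatedly combine the two least-probable nodes; the expected code length is the sum of the merged weights.
merge 33/250 + 171/1000 → 303/1000
merge 229/1000 + 231/1000 → 23/50
merge 237/1000 + 303/1000 → 27/50
merge 23/50 + 27/50 → 1
L = 303/1000 + 23/50 + 27/50 + 1 = 2303/1000 = 2.303 bits/symbol.

2.303 bits/symbol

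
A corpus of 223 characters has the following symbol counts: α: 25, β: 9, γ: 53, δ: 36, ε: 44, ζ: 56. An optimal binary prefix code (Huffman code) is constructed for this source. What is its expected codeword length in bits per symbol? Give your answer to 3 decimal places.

Probabilities are the counts divided by 223.
Repeatedly combine the two least-probable nodes; the expected code length is the sum of the merged weights.
merge 9/223 + 25/223 → 34/223
merge 34/223 + 36/223 → 70/223
merge 44/223 + 53/223 → 97/223
merge 56/223 + 70/223 → 126/223
merge 97/223 + 126/223 → 1
L = 34/223 + 70/223 + 97/223 + 126/223 + 1 = 550/223 ≈ 2.466 bits/symbol.

2.466 bits/symbol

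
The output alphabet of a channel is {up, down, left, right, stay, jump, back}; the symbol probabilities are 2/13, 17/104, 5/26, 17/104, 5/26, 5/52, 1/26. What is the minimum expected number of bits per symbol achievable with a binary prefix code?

2.75 bits/symbol

Repeatedly combine the two least-probable nodes; the expected code length is the sum of the merged weights.
merge 1/26 + 5/52 → 7/52
merge 7/52 + 2/13 → 15/52
merge 17/104 + 17/104 → 17/52
merge 5/26 + 5/26 → 5/13
merge 15/52 + 17/52 → 8/13
merge 5/13 + 8/13 → 1
L = 7/52 + 15/52 + 17/52 + 5/13 + 8/13 + 1 = 11/4 = 2.75 bits/symbol.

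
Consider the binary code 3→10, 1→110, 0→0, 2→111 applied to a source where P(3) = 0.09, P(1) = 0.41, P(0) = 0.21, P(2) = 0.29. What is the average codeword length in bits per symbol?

L̄ = Σ pᵢ·ℓᵢ = 0.09·2 + 0.41·3 + 0.21·1 + 0.29·3 = 2.49 bits/symbol.

2.49 bits/symbol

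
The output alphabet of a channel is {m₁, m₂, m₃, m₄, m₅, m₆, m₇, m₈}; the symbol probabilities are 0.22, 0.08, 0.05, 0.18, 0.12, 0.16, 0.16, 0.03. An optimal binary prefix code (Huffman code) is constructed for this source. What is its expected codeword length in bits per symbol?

Repeatedly combine the two least-probable nodes; the expected code length is the sum of the merged weights.
merge 3/100 + 1/20 → 2/25
merge 2/25 + 2/25 → 4/25
merge 3/25 + 4/25 → 7/25
merge 4/25 + 4/25 → 8/25
merge 9/50 + 11/50 → 2/5
merge 7/25 + 8/25 → 3/5
merge 2/5 + 3/5 → 1
L = 2/25 + 4/25 + 7/25 + 8/25 + 2/5 + 3/5 + 1 = 71/25 = 2.84 bits/symbol.

2.84 bits/symbol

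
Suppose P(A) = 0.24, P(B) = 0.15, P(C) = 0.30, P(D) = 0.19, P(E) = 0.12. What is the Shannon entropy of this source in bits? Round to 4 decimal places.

2.2481 bits

H = −Σ pᵢ log₂ pᵢ.
−0.24·log₂(0.24) = 0.4941
−0.15·log₂(0.15) = 0.4105
−0.30·log₂(0.30) = 0.5211
−0.19·log₂(0.19) = 0.4552
−0.12·log₂(0.12) = 0.3671
Sum ≈ 2.2481 → 2.2481 bits.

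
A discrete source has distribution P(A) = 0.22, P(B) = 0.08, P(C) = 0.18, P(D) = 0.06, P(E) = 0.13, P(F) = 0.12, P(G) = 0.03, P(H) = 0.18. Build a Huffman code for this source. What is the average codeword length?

2.86 bits/symbol

Repeatedly combine the two least-probable nodes; the expected code length is the sum of the merged weights.
merge 3/100 + 3/50 → 9/100
merge 2/25 + 9/100 → 17/100
merge 3/25 + 13/100 → 1/4
merge 17/100 + 9/50 → 7/20
merge 9/50 + 11/50 → 2/5
merge 1/4 + 7/20 → 3/5
merge 2/5 + 3/5 → 1
L = 9/100 + 17/100 + 1/4 + 7/20 + 2/5 + 3/5 + 1 = 143/50 = 2.86 bits/symbol.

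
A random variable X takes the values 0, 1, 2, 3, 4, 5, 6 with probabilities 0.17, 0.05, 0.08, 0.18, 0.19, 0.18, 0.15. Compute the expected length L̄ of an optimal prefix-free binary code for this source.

Repeatedly combine the two least-probable nodes; the expected code length is the sum of the merged weights.
merge 1/20 + 2/25 → 13/100
merge 13/100 + 3/20 → 7/25
merge 17/100 + 9/50 → 7/20
merge 9/50 + 19/100 → 37/100
merge 7/25 + 7/20 → 63/100
merge 37/100 + 63/100 → 1
L = 13/100 + 7/25 + 7/20 + 37/100 + 63/100 + 1 = 69/25 = 2.76 bits/symbol.

2.76 bits/symbol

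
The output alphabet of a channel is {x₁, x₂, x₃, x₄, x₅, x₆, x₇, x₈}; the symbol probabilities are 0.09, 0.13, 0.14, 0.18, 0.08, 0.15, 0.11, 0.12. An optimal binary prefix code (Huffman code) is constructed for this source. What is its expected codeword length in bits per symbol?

Repeatedly combine the two least-probable nodes; the expected code length is the sum of the merged weights.
merge 2/25 + 9/100 → 17/100
merge 11/100 + 3/25 → 23/100
merge 13/100 + 7/50 → 27/100
merge 3/20 + 17/100 → 8/25
merge 9/50 + 23/100 → 41/100
merge 27/100 + 8/25 → 59/100
merge 41/100 + 59/100 → 1
L = 17/100 + 23/100 + 27/100 + 8/25 + 41/100 + 59/100 + 1 = 299/100 = 2.99 bits/symbol.

2.99 bits/symbol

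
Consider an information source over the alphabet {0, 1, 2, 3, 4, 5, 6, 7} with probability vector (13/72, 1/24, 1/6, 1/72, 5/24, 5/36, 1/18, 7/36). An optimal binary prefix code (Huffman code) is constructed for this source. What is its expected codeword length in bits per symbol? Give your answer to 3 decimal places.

Repeatedly combine the two least-probable nodes; the expected code length is the sum of the merged weights.
merge 1/72 + 1/24 → 1/18
merge 1/18 + 1/18 → 1/9
merge 1/9 + 5/36 → 1/4
merge 1/6 + 13/72 → 25/72
merge 7/36 + 5/24 → 29/72
merge 1/4 + 25/72 → 43/72
merge 29/72 + 43/72 → 1
L = 1/18 + 1/9 + 1/4 + 25/72 + 29/72 + 43/72 + 1 = 199/72 ≈ 2.764 bits/symbol.

2.764 bits/symbol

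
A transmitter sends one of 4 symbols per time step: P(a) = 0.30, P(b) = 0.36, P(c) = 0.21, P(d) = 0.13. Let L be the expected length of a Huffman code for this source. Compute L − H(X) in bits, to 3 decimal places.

Entropy H = −Σ p log₂ p ≈ 1.9072 bits.
Huffman merges: 13/100+21/100→17/50; 3/10+17/50→16/25; 9/25+16/25→1. L = 99/50 ≈ 1.9800.
L − H = 1.9800 − 1.9072 = 0.073 bits.

0.073 bits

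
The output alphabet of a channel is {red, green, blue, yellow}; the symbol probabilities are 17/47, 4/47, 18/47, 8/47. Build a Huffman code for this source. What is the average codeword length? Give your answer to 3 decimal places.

Repeatedly combine the two least-probable nodes; the expected code length is the sum of the merged weights.
merge 4/47 + 8/47 → 12/47
merge 12/47 + 17/47 → 29/47
merge 18/47 + 29/47 → 1
L = 12/47 + 29/47 + 1 = 88/47 ≈ 1.872 bits/symbol.

1.872 bits/symbol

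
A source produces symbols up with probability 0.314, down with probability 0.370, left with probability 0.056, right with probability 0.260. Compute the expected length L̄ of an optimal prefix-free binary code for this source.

Repeatedly combine the two least-probable nodes; the expected code length is the sum of the merged weights.
merge 7/125 + 13/50 → 79/250
merge 157/500 + 79/250 → 63/100
merge 37/100 + 63/100 → 1
L = 79/250 + 63/100 + 1 = 973/500 = 1.946 bits/symbol.

1.946 bits/symbol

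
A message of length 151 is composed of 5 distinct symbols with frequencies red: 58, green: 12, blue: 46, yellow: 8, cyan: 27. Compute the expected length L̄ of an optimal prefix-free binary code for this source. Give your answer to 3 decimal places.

2.060 bits/symbol

Probabilities are the counts divided by 151.
Repeatedly combine the two least-probable nodes; the expected code length is the sum of the merged weights.
merge 8/151 + 12/151 → 20/151
merge 20/151 + 27/151 → 47/151
merge 46/151 + 47/151 → 93/151
merge 58/151 + 93/151 → 1
L = 20/151 + 47/151 + 93/151 + 1 = 311/151 ≈ 2.060 bits/symbol.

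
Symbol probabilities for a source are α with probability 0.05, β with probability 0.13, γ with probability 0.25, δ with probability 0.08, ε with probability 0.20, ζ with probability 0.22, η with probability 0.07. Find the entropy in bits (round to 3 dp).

H = −Σ pᵢ log₂ pᵢ.
−0.05·log₂(0.05) = 0.2161
−0.13·log₂(0.13) = 0.3826
−0.25·log₂(0.25) = 0.5000
−0.08·log₂(0.08) = 0.2915
−0.20·log₂(0.20) = 0.4644
−0.22·log₂(0.22) = 0.4806
−0.07·log₂(0.07) = 0.2686
Sum ≈ 2.6038 → 2.604 bits.

2.604 bits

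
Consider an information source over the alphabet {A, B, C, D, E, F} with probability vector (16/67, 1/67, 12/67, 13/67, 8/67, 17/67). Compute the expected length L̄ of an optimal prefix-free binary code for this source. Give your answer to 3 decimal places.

Repeatedly combine the two least-probable nodes; the expected code length is the sum of the merged weights.
merge 1/67 + 8/67 → 9/67
merge 9/67 + 12/67 → 21/67
merge 13/67 + 16/67 → 29/67
merge 17/67 + 21/67 → 38/67
merge 29/67 + 38/67 → 1
L = 9/67 + 21/67 + 29/67 + 38/67 + 1 = 164/67 ≈ 2.448 bits/symbol.

2.448 bits/symbol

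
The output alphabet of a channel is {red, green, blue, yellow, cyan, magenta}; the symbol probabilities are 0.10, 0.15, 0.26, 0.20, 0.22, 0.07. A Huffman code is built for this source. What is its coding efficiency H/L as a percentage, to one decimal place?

98.9%

Entropy H = −Σ p log₂ p ≈ 2.4615 bits.
Huffman merges: 7/100+1/10→17/100; 3/20+17/100→8/25; 1/5+11/50→21/50; 13/50+8/25→29/50; 21/50+29/50→1. L = 249/100 ≈ 2.4900.
Efficiency = H/L = 2.4615/2.4900 = 98.9%.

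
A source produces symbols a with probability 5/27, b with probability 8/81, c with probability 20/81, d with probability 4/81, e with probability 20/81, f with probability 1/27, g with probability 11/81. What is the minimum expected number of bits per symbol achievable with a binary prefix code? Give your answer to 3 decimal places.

Repeatedly combine the two least-probable nodes; the expected code length is the sum of the merged weights.
merge 1/27 + 4/81 → 7/81
merge 7/81 + 8/81 → 5/27
merge 11/81 + 5/27 → 26/81
merge 5/27 + 20/81 → 35/81
merge 20/81 + 26/81 → 46/81
merge 35/81 + 46/81 → 1
L = 7/81 + 5/27 + 26/81 + 35/81 + 46/81 + 1 = 70/27 ≈ 2.593 bits/symbol.

2.593 bits/symbol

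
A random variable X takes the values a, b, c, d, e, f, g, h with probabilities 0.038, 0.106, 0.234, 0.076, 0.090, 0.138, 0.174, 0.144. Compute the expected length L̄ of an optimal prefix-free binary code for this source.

2.88 bits/symbol

Repeatedly combine the two least-probable nodes; the expected code length is the sum of the merged weights.
merge 19/500 + 19/250 → 57/500
merge 9/100 + 53/500 → 49/250
merge 57/500 + 69/500 → 63/250
merge 18/125 + 87/500 → 159/500
merge 49/250 + 117/500 → 43/100
merge 63/250 + 159/500 → 57/100
merge 43/100 + 57/100 → 1
L = 57/500 + 49/250 + 63/250 + 159/500 + 43/100 + 57/100 + 1 = 72/25 = 2.88 bits/symbol.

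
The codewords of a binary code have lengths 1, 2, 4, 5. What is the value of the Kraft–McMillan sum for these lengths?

0.84375

With common denominator 2^5 = 32: Σ 2^(−ℓᵢ) = 16/32 + 8/32 + 2/32 + 1/32 = 27/32 = 0.84375.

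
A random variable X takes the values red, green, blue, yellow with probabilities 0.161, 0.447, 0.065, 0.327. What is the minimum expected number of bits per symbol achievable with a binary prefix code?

1.779 bits/symbol

Repeatedly combine the two least-probable nodes; the expected code length is the sum of the merged weights.
merge 13/200 + 161/1000 → 113/500
merge 113/500 + 327/1000 → 553/1000
merge 447/1000 + 553/1000 → 1
L = 113/500 + 553/1000 + 1 = 1779/1000 = 1.779 bits/symbol.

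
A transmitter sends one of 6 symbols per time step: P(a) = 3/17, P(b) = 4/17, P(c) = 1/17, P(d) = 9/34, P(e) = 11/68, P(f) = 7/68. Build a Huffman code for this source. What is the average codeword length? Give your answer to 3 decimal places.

2.485 bits/symbol

Repeatedly combine the two least-probable nodes; the expected code length is the sum of the merged weights.
merge 1/17 + 7/68 → 11/68
merge 11/68 + 11/68 → 11/34
merge 3/17 + 4/17 → 7/17
merge 9/34 + 11/34 → 10/17
merge 7/17 + 10/17 → 1
L = 11/68 + 11/34 + 7/17 + 10/17 + 1 = 169/68 ≈ 2.485 bits/symbol.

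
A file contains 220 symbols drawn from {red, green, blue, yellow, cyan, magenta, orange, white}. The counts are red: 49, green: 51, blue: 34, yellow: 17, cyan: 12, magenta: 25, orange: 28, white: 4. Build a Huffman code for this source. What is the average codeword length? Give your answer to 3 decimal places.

Probabilities are the counts divided by 220.
Repeatedly combine the two least-probable nodes; the expected code length is the sum of the merged weights.
merge 1/55 + 3/55 → 4/55
merge 4/55 + 17/220 → 3/20
merge 5/44 + 7/55 → 53/220
merge 3/20 + 17/110 → 67/220
merge 49/220 + 51/220 → 5/11
merge 53/220 + 67/220 → 6/11
merge 5/11 + 6/11 → 1
L = 4/55 + 3/20 + 53/220 + 67/220 + 5/11 + 6/11 + 1 = 609/220 ≈ 2.768 bits/symbol.

2.768 bits/symbol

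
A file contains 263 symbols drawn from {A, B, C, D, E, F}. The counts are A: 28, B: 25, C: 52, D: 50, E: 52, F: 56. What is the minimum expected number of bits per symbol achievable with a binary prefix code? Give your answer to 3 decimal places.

2.589 bits/symbol

Probabilities are the counts divided by 263.
Repeatedly combine the two least-probable nodes; the expected code length is the sum of the merged weights.
merge 25/263 + 28/263 → 53/263
merge 50/263 + 52/263 → 102/263
merge 52/263 + 53/263 → 105/263
merge 56/263 + 102/263 → 158/263
merge 105/263 + 158/263 → 1
L = 53/263 + 102/263 + 105/263 + 158/263 + 1 = 681/263 ≈ 2.589 bits/symbol.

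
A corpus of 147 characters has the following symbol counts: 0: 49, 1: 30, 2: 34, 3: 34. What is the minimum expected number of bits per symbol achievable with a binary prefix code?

2 bits/symbol

Probabilities are the counts divided by 147.
Repeatedly combine the two least-probable nodes; the expected code length is the sum of the merged weights.
merge 10/49 + 34/147 → 64/147
merge 34/147 + 1/3 → 83/147
merge 64/147 + 83/147 → 1
L = 64/147 + 83/147 + 1 = 2 bits/symbol.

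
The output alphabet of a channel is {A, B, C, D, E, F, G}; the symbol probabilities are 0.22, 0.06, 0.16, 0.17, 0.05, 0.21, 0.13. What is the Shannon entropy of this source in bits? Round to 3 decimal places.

2.653 bits

H = −Σ pᵢ log₂ pᵢ.
−0.22·log₂(0.22) = 0.4806
−0.06·log₂(0.06) = 0.2435
−0.16·log₂(0.16) = 0.4230
−0.17·log₂(0.17) = 0.4346
−0.05·log₂(0.05) = 0.2161
−0.21·log₂(0.21) = 0.4728
−0.13·log₂(0.13) = 0.3826
Sum ≈ 2.6533 → 2.653 bits.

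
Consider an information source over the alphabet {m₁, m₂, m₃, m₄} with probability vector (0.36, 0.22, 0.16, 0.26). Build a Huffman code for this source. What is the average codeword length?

2 bits/symbol

Repeatedly combine the two least-probable nodes; the expected code length is the sum of the merged weights.
merge 4/25 + 11/50 → 19/50
merge 13/50 + 9/25 → 31/50
merge 19/50 + 31/50 → 1
L = 19/50 + 31/50 + 1 = 2 bits/symbol.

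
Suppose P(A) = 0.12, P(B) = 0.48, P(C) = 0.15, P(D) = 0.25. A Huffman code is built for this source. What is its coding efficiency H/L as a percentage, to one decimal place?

99.8%

Entropy H = −Σ p log₂ p ≈ 1.7859 bits.
Huffman merges: 3/25+3/20→27/100; 1/4+27/100→13/25; 12/25+13/25→1. L = 179/100 ≈ 1.7900.
Efficiency = H/L = 1.7859/1.7900 = 99.8%.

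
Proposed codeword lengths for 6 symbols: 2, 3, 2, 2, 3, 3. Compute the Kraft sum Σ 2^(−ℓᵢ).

1.125

With common denominator 2^3 = 8: Σ 2^(−ℓᵢ) = 2/8 + 1/8 + 2/8 + 2/8 + 1/8 + 1/8 = 9/8 = 1.125.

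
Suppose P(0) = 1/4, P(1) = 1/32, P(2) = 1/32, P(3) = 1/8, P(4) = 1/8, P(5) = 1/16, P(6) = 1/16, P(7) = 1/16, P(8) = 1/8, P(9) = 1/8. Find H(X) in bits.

Each probability is a power of 1/2, so log₂(1/p) is an integer.
H = Σ p·log₂(1/p) = 1/4·2 + 1/32·5 + 1/32·5 + 1/8·3 + 1/8·3 + 1/16·4 + 1/16·4 + 1/16·4 + 1/8·3 + 1/8·3 = 3.0625 bits.

3.0625 bits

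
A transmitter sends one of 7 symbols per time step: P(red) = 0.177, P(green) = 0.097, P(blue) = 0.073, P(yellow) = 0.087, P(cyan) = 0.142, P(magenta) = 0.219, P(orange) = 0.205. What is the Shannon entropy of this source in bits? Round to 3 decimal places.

H = −Σ pᵢ log₂ pᵢ.
−0.177·log₂(0.177) = 0.4422
−0.097·log₂(0.097) = 0.3265
−0.073·log₂(0.073) = 0.2756
−0.087·log₂(0.087) = 0.3065
−0.142·log₂(0.142) = 0.3999
−0.219·log₂(0.219) = 0.4798
−0.205·log₂(0.205) = 0.4687
Sum ≈ 2.6992 → 2.699 bits.

2.699 bits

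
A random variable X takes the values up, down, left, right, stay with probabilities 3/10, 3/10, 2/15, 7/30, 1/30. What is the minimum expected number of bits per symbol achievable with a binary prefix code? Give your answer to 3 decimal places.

2.167 bits/symbol

Repeatedly combine the two least-probable nodes; the expected code length is the sum of the merged weights.
merge 1/30 + 2/15 → 1/6
merge 1/6 + 7/30 → 2/5
merge 3/10 + 3/10 → 3/5
merge 2/5 + 3/5 → 1
L = 1/6 + 2/5 + 3/5 + 1 = 13/6 ≈ 2.167 bits/symbol.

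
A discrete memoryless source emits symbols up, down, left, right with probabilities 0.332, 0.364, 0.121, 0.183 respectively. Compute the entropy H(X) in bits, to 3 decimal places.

1.876 bits

H = −Σ pᵢ log₂ pᵢ.
−0.332·log₂(0.332) = 0.5281
−0.364·log₂(0.364) = 0.5307
−0.121·log₂(0.121) = 0.3687
−0.183·log₂(0.183) = 0.4484
Sum ≈ 1.8759 → 1.876 bits.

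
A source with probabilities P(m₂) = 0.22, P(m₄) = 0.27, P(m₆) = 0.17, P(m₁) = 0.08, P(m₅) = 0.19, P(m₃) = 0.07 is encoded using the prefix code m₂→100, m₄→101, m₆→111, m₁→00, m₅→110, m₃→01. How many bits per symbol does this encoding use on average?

2.85 bits/symbol

L̄ = Σ pᵢ·ℓᵢ = 0.22·3 + 0.27·3 + 0.17·3 + 0.08·2 + 0.19·3 + 0.07·2 = 2.85 bits/symbol.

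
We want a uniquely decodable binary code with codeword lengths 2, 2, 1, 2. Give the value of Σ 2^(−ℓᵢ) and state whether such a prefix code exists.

With common denominator 2^2 = 4: Σ 2^(−ℓᵢ) = 1/4 + 1/4 + 2/4 + 1/4 = 5/4 = 1.25.
Kraft's inequality requires Σ ≤ 1; here Σ = 1.25 > 1, so no such prefix code exists.

1.25; no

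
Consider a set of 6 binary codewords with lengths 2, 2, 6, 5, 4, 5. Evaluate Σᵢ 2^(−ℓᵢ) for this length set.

0.640625

With common denominator 2^6 = 64: Σ 2^(−ℓᵢ) = 16/64 + 16/64 + 1/64 + 2/64 + 4/64 + 2/64 = 41/64 = 0.640625.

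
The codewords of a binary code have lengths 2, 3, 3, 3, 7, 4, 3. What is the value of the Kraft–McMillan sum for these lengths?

0.8203125

With common denominator 2^7 = 128: Σ 2^(−ℓᵢ) = 32/128 + 16/128 + 16/128 + 16/128 + 1/128 + 8/128 + 16/128 = 105/128 = 0.8203125.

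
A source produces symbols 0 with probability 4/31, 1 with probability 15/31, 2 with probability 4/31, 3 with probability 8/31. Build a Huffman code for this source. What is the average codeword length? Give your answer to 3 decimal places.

1.774 bits/symbol

Repeatedly combine the two least-probable nodes; the expected code length is the sum of the merged weights.
merge 4/31 + 4/31 → 8/31
merge 8/31 + 8/31 → 16/31
merge 15/31 + 16/31 → 1
L = 8/31 + 16/31 + 1 = 55/31 ≈ 1.774 bits/symbol.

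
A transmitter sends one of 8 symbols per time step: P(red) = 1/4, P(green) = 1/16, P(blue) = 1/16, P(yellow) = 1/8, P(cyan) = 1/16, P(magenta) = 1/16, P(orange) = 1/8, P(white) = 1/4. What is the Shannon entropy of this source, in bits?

2.75 bits

Each probability is a power of 1/2, so log₂(1/p) is an integer.
H = Σ p·log₂(1/p) = 1/4·2 + 1/16·4 + 1/16·4 + 1/8·3 + 1/16·4 + 1/16·4 + 1/8·3 + 1/4·2 = 2.75 bits.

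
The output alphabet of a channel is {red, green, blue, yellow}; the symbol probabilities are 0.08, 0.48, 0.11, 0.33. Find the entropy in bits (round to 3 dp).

H = −Σ pᵢ log₂ pᵢ.
−0.08·log₂(0.08) = 0.2915
−0.48·log₂(0.48) = 0.5083
−0.11·log₂(0.11) = 0.3503
−0.33·log₂(0.33) = 0.5278
Sum ≈ 1.6779 → 1.678 bits.

1.678 bits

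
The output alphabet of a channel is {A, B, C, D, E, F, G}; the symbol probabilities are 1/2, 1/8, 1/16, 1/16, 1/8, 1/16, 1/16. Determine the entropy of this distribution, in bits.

2.25 bits

Each probability is a power of 1/2, so log₂(1/p) is an integer.
H = Σ p·log₂(1/p) = 1/2·1 + 1/8·3 + 1/16·4 + 1/16·4 + 1/8·3 + 1/16·4 + 1/16·4 = 2.25 bits.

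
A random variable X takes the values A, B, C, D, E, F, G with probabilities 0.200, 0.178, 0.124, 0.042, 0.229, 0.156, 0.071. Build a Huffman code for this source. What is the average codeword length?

Repeatedly combine the two least-probable nodes; the expected code length is the sum of the merged weights.
merge 21/500 + 71/1000 → 113/1000
merge 113/1000 + 31/250 → 237/1000
merge 39/250 + 89/500 → 167/500
merge 1/5 + 229/1000 → 429/1000
merge 237/1000 + 167/500 → 571/1000
merge 429/1000 + 571/1000 → 1
L = 113/1000 + 237/1000 + 167/500 + 429/1000 + 571/1000 + 1 = 671/250 = 2.684 bits/symbol.

2.684 bits/symbol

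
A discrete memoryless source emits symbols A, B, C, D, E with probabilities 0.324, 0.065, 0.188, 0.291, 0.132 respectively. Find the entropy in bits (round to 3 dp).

2.140 bits

H = −Σ pᵢ log₂ pᵢ.
−0.324·log₂(0.324) = 0.5268
−0.065·log₂(0.065) = 0.2563
−0.188·log₂(0.188) = 0.4533
−0.291·log₂(0.291) = 0.5182
−0.132·log₂(0.132) = 0.3856
Sum ≈ 2.1403 → 2.140 bits.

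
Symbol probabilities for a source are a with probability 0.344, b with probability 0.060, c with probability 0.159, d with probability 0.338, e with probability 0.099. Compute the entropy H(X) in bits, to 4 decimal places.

H = −Σ pᵢ log₂ pᵢ.
−0.344·log₂(0.344) = 0.5296
−0.060·log₂(0.060) = 0.2435
−0.159·log₂(0.159) = 0.4218
−0.338·log₂(0.338) = 0.5289
−0.099·log₂(0.099) = 0.3303
Sum ≈ 2.0542 → 2.0542 bits.

2.0542 bits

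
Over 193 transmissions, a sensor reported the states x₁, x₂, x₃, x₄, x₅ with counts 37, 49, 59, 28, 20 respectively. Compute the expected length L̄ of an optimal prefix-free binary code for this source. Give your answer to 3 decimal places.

2.249 bits/symbol

Probabilities are the counts divided by 193.
Repeatedly combine the two least-probable nodes; the expected code length is the sum of the merged weights.
merge 20/193 + 28/193 → 48/193
merge 37/193 + 48/193 → 85/193
merge 49/193 + 59/193 → 108/193
merge 85/193 + 108/193 → 1
L = 48/193 + 85/193 + 108/193 + 1 = 434/193 ≈ 2.249 bits/symbol.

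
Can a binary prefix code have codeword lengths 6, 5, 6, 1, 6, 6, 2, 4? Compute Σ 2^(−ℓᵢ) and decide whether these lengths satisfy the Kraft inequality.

0.90625; yes

With common denominator 2^6 = 64: Σ 2^(−ℓᵢ) = 1/64 + 2/64 + 1/64 + 32/64 + 1/64 + 1/64 + 16/64 + 4/64 = 58/64 = 0.90625.
Kraft's inequality requires Σ ≤ 1; here Σ = 0.90625 ≤ 1, so such a prefix code exists.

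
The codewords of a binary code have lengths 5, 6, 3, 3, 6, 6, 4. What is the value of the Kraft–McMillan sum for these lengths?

With common denominator 2^6 = 64: Σ 2^(−ℓᵢ) = 2/64 + 1/64 + 8/64 + 8/64 + 1/64 + 1/64 + 4/64 = 25/64 = 0.390625.

0.390625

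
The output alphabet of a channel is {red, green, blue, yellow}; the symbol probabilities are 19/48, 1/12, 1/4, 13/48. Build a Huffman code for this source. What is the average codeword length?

Repeatedly combine the two least-probable nodes; the expected code length is the sum of the merged weights.
merge 1/12 + 1/4 → 1/3
merge 13/48 + 1/3 → 29/48
merge 19/48 + 29/48 → 1
L = 1/3 + 29/48 + 1 = 31/16 = 1.9375 bits/symbol.

1.9375 bits/symbol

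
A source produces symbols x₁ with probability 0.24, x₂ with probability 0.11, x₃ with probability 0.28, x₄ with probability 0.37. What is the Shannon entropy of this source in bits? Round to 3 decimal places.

1.889 bits

H = −Σ pᵢ log₂ pᵢ.
−0.24·log₂(0.24) = 0.4941
−0.11·log₂(0.11) = 0.3503
−0.28·log₂(0.28) = 0.5142
−0.37·log₂(0.37) = 0.5307
Sum ≈ 1.8894 → 1.889 bits.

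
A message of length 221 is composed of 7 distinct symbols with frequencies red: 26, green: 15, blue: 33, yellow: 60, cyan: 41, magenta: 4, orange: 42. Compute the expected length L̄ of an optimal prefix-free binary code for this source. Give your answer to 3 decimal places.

2.624 bits/symbol

Probabilities are the counts divided by 221.
Repeatedly combine the two least-probable nodes; the expected code length is the sum of the merged weights.
merge 4/221 + 15/221 → 19/221
merge 19/221 + 2/17 → 45/221
merge 33/221 + 41/221 → 74/221
merge 42/221 + 45/221 → 87/221
merge 60/221 + 74/221 → 134/221
merge 87/221 + 134/221 → 1
L = 19/221 + 45/221 + 74/221 + 87/221 + 134/221 + 1 = 580/221 ≈ 2.624 bits/symbol.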